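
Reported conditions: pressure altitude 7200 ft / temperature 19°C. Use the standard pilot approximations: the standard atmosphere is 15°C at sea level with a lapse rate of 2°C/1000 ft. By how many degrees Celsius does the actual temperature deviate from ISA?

ISA+18.4°C

ISA temperature at 7200 ft = 15 − 2 × (7200/1000) = 0.6°C.
Deviation = OAT − ISA = 19 − 0.6 = +18.4°C.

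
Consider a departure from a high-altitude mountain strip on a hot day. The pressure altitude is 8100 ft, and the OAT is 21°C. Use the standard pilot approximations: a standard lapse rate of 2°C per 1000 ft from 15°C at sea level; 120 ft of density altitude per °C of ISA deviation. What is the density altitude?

10764 ft

ISA temperature at 8100 ft = 15 − 2 × (8100/1000) = -1.2°C.
ISA deviation = 21 − (-1.2) = +22.2°C.
Density altitude = 8100 + 120 × (22.2) = 8100 + (+2664) = 10764 ft.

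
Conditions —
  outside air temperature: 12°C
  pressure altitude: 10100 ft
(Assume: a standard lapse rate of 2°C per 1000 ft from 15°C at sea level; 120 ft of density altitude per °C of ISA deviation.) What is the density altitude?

12164 ft

ISA temperature at 10100 ft = 15 − 2 × (10100/1000) = -5.2°C.
ISA deviation = 12 − (-5.2) = +17.2°C.
Density altitude = 10100 + 120 × (17.2) = 10100 + (+2064) = 12164 ft.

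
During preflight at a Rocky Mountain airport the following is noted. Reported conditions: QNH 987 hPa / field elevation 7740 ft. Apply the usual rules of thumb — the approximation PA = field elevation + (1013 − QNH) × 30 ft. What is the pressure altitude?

Pressure correction = (1013 − 987) × 30 = +780 ft.
Pressure altitude = 7740 + (+780) = 8520 ft.

8520 ft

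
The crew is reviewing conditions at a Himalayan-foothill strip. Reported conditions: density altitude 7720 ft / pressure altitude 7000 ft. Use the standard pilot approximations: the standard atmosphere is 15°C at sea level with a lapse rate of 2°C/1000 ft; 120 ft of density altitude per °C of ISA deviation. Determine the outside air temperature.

Density altitude − pressure altitude = 7720 − 7000 = +720 ft.
At 120 ft/°C that is an ISA deviation of 720/120 = +6°C.
ISA temperature at 7000 ft = 15 − 2 × (7000/1000) = 1°C.
OAT = ISA + deviation = 1 + (+6) = 7°C.

7°C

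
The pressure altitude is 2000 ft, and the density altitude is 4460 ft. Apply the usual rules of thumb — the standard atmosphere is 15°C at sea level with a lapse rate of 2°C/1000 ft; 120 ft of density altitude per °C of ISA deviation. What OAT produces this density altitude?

31.5°C

Density altitude − pressure altitude = 4460 − 2000 = +2460 ft.
At 120 ft/°C that is an ISA deviation of 2460/120 = +20.5°C.
ISA temperature at 2000 ft = 15 − 2 × (2000/1000) = 11°C.
OAT = ISA + deviation = 11 + (+20.5) = 31.5°C.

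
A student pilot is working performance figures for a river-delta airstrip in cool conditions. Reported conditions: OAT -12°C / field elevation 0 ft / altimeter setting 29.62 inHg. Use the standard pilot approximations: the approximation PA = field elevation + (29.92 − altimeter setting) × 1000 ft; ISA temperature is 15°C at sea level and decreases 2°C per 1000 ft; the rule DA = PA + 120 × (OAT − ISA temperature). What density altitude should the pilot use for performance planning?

-2868 ft

Pressure altitude = 0 + (29.92 − 29.62) × 1000 = 0 + (+300) = 300 ft.
ISA temperature at 300 ft = 15 − 2 × (300/1000) = 14.4°C.
ISA deviation = -12 − 14.4 = -26.4°C.
Density altitude = 300 + 120 × (-26.4) = -2868 ft.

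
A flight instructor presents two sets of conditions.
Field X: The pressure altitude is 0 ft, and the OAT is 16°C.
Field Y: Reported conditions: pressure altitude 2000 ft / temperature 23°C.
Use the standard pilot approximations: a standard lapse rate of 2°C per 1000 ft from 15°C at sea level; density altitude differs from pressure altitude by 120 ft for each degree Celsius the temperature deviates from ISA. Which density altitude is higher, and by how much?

Field X: ISA temp = 15°C, deviation +1°C, DA = 0 + 120 × 1 = 120 ft.
Field Y: ISA temp = 11°C, deviation +12°C, DA = 2000 + 120 × 12 = 3440 ft.
Field Y is higher by 3440 − 120 = 3320 ft.

Field Y by 3320 ft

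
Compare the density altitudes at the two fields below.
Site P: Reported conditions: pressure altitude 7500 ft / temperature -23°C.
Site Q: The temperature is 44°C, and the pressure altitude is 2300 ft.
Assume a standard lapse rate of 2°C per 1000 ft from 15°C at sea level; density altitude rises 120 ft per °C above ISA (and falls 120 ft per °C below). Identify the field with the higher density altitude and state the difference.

Site P: ISA temp = 0°C, deviation -23°C, DA = 7500 + 120 × (-23) = 4740 ft.
Site Q: ISA temp = 10.4°C, deviation +33.6°C, DA = 2300 + 120 × 33.6 = 6332 ft.
Site Q is higher by 6332 − 4740 = 1592 ft.

Site Q by 1592 ft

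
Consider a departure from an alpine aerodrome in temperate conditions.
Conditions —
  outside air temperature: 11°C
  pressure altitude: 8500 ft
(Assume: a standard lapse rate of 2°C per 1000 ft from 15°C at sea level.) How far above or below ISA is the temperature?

ISA+13°C

ISA temperature at 8500 ft = 15 − 2 × (8500/1000) = -2°C.
Deviation = OAT − ISA = 11 − (-2) = +13°C.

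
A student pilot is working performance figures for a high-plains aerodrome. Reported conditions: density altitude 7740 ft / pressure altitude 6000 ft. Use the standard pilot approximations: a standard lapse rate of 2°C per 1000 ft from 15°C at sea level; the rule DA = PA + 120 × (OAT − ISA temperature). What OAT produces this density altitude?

17.5°C

Density altitude − pressure altitude = 7740 − 6000 = +1740 ft.
At 120 ft/°C that is an ISA deviation of 1740/120 = +14.5°C.
ISA temperature at 6000 ft = 15 − 2 × (6000/1000) = 3°C.
OAT = ISA + deviation = 3 + (+14.5) = 17.5°C.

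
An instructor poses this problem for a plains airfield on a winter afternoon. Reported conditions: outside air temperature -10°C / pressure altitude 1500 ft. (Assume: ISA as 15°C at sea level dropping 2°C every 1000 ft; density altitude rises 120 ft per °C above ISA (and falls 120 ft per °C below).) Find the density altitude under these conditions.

ISA temperature at 1500 ft = 15 − 2 × (1500/1000) = 12°C.
ISA deviation = -10 − 12 = -22°C.
Density altitude = 1500 + 120 × (-22) = 1500 + (-2640) = -1140 ft.

-1140 ft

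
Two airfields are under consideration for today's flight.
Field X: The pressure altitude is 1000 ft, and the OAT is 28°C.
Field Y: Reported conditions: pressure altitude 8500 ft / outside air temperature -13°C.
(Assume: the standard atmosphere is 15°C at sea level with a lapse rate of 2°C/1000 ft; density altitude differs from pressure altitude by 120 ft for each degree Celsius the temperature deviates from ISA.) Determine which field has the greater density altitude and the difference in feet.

Field X: ISA temp = 13°C, deviation +15°C, DA = 1000 + 120 × 15 = 2800 ft.
Field Y: ISA temp = -2°C, deviation -11°C, DA = 8500 + 120 × (-11) = 7180 ft.
Field Y is higher by 7180 − 2800 = 4380 ft.

Field Y by 4380 ft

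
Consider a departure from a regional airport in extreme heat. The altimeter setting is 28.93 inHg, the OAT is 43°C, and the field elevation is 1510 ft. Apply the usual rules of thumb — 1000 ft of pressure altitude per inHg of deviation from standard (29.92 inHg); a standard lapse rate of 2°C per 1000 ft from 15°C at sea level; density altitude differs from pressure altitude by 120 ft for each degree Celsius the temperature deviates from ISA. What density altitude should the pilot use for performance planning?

6460 ft

Pressure altitude = 1510 + (29.92 − 28.93) × 1000 = 1510 + (+990) = 2500 ft.
ISA temperature at 2500 ft = 15 − 2 × (2500/1000) = 10°C.
ISA deviation = 43 − 10 = +33°C.
Density altitude = 2500 + 120 × (33) = 6460 ft.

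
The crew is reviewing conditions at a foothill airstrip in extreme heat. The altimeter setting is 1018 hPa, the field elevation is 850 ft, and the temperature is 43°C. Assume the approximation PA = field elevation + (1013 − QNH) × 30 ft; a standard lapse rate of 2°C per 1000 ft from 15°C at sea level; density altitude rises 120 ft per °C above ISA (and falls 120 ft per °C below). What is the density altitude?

Pressure altitude = 850 + (1013 − 1018) × 30 = 850 + (-150) = 700 ft.
ISA temperature at 700 ft = 15 − 2 × (700/1000) = 13.6°C.
ISA deviation = 43 − 13.6 = +29.4°C.
Density altitude = 700 + 120 × (29.4) = 4228 ft.

4228 ft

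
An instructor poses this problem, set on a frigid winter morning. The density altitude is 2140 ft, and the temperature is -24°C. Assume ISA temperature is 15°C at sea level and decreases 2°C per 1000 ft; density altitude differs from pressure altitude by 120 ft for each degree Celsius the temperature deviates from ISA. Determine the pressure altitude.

DA = PA + 120 × (OAT − (15 − 2·PA/1000)) = PA + 120·OAT − 1800 + 0.24·PA = 1.24·PA + 120·OAT − 1800.
So 1.24·PA = 2140 − 120 × (-24) + 1800 = 6820.
PA = 6820 / 1.24 = 5500 ft.

5500 ft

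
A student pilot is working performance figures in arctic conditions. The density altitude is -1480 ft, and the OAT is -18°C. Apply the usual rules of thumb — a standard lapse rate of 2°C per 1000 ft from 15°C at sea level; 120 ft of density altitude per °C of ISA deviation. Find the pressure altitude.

DA = PA + 120 × (OAT − (15 − 2·PA/1000)) = PA + 120·OAT − 1800 + 0.24·PA = 1.24·PA + 120·OAT − 1800.
So 1.24·PA = -1480 − 120 × (-18) + 1800 = 2480.
PA = 2480 / 1.24 = 2000 ft.

2000 ft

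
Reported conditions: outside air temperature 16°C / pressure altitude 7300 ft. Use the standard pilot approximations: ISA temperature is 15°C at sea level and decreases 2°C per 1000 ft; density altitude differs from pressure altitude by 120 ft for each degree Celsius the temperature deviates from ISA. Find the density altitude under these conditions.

ISA temperature at 7300 ft = 15 − 2 × (7300/1000) = 0.4°C.
ISA deviation = 16 − 0.4 = +15.6°C.
Density altitude = 7300 + 120 × (15.6) = 7300 + (+1872) = 9172 ft.

9172 ft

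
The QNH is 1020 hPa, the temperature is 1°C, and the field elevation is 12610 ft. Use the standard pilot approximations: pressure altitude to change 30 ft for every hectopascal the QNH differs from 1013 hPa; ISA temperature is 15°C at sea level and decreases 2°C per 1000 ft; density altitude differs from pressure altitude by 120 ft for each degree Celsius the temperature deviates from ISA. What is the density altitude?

13696 ft

Pressure altitude = 12610 + (1013 − 1020) × 30 = 12610 + (-210) = 12400 ft.
ISA temperature at 12400 ft = 15 − 2 × (12400/1000) = -9.8°C.
ISA deviation = 1 − (-9.8) = +10.8°C.
Density altitude = 12400 + 120 × (10.8) = 13696 ft.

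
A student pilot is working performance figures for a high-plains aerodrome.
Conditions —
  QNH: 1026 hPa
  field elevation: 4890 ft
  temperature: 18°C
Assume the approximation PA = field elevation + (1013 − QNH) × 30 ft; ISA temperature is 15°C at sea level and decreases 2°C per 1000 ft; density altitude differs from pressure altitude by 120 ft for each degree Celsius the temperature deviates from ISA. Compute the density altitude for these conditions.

Pressure altitude = 4890 + (1013 − 1026) × 30 = 4890 + (-390) = 4500 ft.
ISA temperature at 4500 ft = 15 − 2 × (4500/1000) = 6°C.
ISA deviation = 18 − 6 = +12°C.
Density altitude = 4500 + 120 × (12) = 5940 ft.

5940 ft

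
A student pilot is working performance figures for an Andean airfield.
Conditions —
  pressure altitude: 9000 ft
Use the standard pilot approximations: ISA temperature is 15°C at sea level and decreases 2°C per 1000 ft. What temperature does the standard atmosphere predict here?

ISA temperature = 15 − 2 × (9000/1000) = 15 − 18 = -3°C.

-3°C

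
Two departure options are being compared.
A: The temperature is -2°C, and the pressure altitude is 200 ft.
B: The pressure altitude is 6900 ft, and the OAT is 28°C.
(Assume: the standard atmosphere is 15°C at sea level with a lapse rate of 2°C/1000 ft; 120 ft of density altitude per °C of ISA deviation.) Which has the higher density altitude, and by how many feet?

B by 11908 ft

A: ISA temp = 14.6°C, deviation -16.6°C, DA = 200 + 120 × (-16.6) = -1792 ft.
B: ISA temp = 1.2°C, deviation +26.8°C, DA = 6900 + 120 × 26.8 = 10116 ft.
B is higher by 10116 − (-1792) = 11908 ft.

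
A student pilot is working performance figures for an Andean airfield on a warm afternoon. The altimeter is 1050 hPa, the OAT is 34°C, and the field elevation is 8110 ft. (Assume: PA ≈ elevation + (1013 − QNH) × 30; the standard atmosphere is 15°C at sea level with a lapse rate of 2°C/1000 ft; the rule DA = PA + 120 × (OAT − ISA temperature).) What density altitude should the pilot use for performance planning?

10960 ft

Pressure altitude = 8110 + (1013 − 1050) × 30 = 8110 + (-1110) = 7000 ft.
ISA temperature at 7000 ft = 15 − 2 × (7000/1000) = 1°C.
ISA deviation = 34 − 1 = +33°C.
Density altitude = 7000 + 120 × (33) = 10960 ft.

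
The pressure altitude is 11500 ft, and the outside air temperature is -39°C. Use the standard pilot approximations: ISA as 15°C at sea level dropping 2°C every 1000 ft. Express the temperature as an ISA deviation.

ISA-31°C

ISA temperature at 11500 ft = 15 − 2 × (11500/1000) = -8°C.
Deviation = OAT − ISA = -39 − (-8) = -31°C.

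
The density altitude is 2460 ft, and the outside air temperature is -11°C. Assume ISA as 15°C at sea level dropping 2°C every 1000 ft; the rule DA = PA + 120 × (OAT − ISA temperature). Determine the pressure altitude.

DA = PA + 120 × (OAT − (15 − 2·PA/1000)) = PA + 120·OAT − 1800 + 0.24·PA = 1.24·PA + 120·OAT − 1800.
So 1.24·PA = 2460 − 120 × (-11) + 1800 = 5580.
PA = 5580 / 1.24 = 4500 ft.

4500 ft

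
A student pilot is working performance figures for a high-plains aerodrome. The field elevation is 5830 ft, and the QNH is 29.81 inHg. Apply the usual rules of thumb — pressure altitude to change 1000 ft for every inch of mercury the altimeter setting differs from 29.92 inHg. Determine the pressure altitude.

5940 ft

Pressure correction = (29.92 − 29.81) × 1000 = +110 ft.
Pressure altitude = 5830 + (+110) = 5940 ft.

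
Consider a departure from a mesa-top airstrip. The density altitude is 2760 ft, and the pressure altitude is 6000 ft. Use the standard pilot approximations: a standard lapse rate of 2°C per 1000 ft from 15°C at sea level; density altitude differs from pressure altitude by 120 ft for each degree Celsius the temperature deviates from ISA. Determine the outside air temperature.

Density altitude − pressure altitude = 2760 − 6000 = -3240 ft.
At 120 ft/°C that is an ISA deviation of -3240/120 = -27°C.
ISA temperature at 6000 ft = 15 − 2 × (6000/1000) = 3°C.
OAT = ISA + deviation = 3 + (-27) = -24°C.

-24°C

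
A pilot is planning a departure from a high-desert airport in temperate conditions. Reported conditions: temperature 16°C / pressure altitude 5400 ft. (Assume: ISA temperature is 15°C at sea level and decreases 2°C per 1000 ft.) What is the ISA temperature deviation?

ISA+11.8°C

ISA temperature at 5400 ft = 15 − 2 × (5400/1000) = 4.2°C.
Deviation = OAT − ISA = 16 − 4.2 = +11.8°C.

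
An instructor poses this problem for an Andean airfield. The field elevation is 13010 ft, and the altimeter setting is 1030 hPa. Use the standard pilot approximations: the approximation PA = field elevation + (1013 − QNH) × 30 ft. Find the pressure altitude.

12500 ft

Pressure correction = (1013 − 1030) × 30 = -510 ft.
Pressure altitude = 13010 + (-510) = 12500 ft.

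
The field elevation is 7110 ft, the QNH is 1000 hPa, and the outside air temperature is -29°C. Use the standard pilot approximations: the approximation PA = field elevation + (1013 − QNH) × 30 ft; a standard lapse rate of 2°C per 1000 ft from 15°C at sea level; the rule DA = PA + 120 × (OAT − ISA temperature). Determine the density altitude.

Pressure altitude = 7110 + (1013 − 1000) × 30 = 7110 + (+390) = 7500 ft.
ISA temperature at 7500 ft = 15 − 2 × (7500/1000) = 0°C.
ISA deviation = -29 − 0 = -29°C.
Density altitude = 7500 + 120 × (-29) = 4020 ft.

4020 ft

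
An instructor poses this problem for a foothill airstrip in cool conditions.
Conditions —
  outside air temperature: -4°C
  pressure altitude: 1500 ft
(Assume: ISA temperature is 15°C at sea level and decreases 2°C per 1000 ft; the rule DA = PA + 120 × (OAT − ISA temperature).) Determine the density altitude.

-420 ft

ISA temperature at 1500 ft = 15 − 2 × (1500/1000) = 12°C.
ISA deviation = -4 − 12 = -16°C.
Density altitude = 1500 + 120 × (-16) = 1500 + (-1920) = -420 ft.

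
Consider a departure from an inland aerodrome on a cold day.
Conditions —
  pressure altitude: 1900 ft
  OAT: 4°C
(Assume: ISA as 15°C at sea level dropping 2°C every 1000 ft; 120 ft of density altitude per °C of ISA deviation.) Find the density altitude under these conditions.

1036 ft

ISA temperature at 1900 ft = 15 − 2 × (1900/1000) = 11.2°C.
ISA deviation = 4 − 11.2 = -7.2°C.
Density altitude = 1900 + 120 × (-7.2) = 1900 + (-864) = 1036 ft.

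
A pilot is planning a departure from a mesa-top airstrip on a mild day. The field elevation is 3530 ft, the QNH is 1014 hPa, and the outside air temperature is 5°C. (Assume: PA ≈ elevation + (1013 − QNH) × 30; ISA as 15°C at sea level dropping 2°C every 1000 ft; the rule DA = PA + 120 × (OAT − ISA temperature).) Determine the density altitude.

Pressure altitude = 3530 + (1013 − 1014) × 30 = 3530 + (-30) = 3500 ft.
ISA temperature at 3500 ft = 15 − 2 × (3500/1000) = 8°C.
ISA deviation = 5 − 8 = -3°C.
Density altitude = 3500 + 120 × (-3) = 3140 ft.

3140 ft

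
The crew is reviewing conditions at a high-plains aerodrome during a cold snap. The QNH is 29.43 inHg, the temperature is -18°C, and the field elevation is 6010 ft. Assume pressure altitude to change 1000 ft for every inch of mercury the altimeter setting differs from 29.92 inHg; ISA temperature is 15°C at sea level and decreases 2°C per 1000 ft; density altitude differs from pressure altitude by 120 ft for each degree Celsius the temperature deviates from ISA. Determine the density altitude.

Pressure altitude = 6010 + (29.92 − 29.43) × 1000 = 6010 + (+490) = 6500 ft.
ISA temperature at 6500 ft = 15 − 2 × (6500/1000) = 2°C.
ISA deviation = -18 − 2 = -20°C.
Density altitude = 6500 + 120 × (-20) = 4100 ft.

4100 ft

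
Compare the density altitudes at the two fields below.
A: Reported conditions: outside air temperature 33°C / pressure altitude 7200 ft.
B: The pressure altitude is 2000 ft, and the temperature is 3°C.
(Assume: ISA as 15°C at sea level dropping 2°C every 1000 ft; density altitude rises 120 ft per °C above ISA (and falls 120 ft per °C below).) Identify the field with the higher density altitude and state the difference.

A: ISA temp = 0.6°C, deviation +32.4°C, DA = 7200 + 120 × 32.4 = 11088 ft.
B: ISA temp = 11°C, deviation -8°C, DA = 2000 + 120 × (-8) = 1040 ft.
A is higher by 11088 − 1040 = 10048 ft.

A by 10048 ft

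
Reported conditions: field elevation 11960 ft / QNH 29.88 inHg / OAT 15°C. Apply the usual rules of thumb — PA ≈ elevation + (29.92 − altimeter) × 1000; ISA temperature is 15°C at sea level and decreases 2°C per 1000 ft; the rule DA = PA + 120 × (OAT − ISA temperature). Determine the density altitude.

Pressure altitude = 11960 + (29.92 − 29.88) × 1000 = 11960 + (+40) = 12000 ft.
ISA temperature at 12000 ft = 15 − 2 × (12000/1000) = -9°C.
ISA deviation = 15 − (-9) = +24°C.
Density altitude = 12000 + 120 × (24) = 14880 ft.

14880 ft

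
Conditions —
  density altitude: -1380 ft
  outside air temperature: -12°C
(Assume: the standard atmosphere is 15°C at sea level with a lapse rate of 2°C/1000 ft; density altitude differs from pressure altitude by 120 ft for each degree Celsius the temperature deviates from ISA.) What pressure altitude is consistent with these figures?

1500 ft

DA = PA + 120 × (OAT − (15 − 2·PA/1000)) = PA + 120·OAT − 1800 + 0.24·PA = 1.24·PA + 120·OAT − 1800.
So 1.24·PA = -1380 − 120 × (-12) + 1800 = 1860.
PA = 1860 / 1.24 = 1500 ft.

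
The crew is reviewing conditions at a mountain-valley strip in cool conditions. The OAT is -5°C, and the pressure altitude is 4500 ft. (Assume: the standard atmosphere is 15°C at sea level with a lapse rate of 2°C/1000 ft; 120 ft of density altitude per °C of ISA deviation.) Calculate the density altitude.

3180 ft

ISA temperature at 4500 ft = 15 − 2 × (4500/1000) = 6°C.
ISA deviation = -5 − 6 = -11°C.
Density altitude = 4500 + 120 × (-11) = 4500 + (-1320) = 3180 ft.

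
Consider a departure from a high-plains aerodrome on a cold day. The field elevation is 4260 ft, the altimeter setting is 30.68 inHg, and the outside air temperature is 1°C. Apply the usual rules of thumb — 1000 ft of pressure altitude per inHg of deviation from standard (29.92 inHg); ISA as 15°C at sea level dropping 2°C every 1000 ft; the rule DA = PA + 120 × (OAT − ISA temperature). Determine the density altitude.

Pressure altitude = 4260 + (29.92 − 30.68) × 1000 = 4260 + (-760) = 3500 ft.
ISA temperature at 3500 ft = 15 − 2 × (3500/1000) = 8°C.
ISA deviation = 1 − 8 = -7°C.
Density altitude = 3500 + 120 × (-7) = 2660 ft.

2660 ft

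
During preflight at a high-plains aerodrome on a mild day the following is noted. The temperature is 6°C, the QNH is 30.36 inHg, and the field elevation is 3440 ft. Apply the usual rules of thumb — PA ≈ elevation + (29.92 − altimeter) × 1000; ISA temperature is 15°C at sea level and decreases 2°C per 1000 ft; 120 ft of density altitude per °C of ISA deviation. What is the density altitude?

Pressure altitude = 3440 + (29.92 − 30.36) × 1000 = 3440 + (-440) = 3000 ft.
ISA temperature at 3000 ft = 15 − 2 × (3000/1000) = 9°C.
ISA deviation = 6 − 9 = -3°C.
Density altitude = 3000 + 120 × (-3) = 2640 ft.

2640 ft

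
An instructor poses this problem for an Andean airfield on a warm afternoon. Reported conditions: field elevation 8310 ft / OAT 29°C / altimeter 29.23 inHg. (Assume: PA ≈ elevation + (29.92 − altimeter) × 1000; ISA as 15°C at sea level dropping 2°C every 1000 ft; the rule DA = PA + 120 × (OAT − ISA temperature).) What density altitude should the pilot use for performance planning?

12840 ft

Pressure altitude = 8310 + (29.92 − 29.23) × 1000 = 8310 + (+690) = 9000 ft.
ISA temperature at 9000 ft = 15 − 2 × (9000/1000) = -3°C.
ISA deviation = 29 − (-3) = +32°C.
Density altitude = 9000 + 120 × (32) = 12840 ft.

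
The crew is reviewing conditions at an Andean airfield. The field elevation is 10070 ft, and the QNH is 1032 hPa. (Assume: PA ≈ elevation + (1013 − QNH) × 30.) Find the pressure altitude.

Pressure correction = (1013 − 1032) × 30 = -570 ft.
Pressure altitude = 10070 + (-570) = 9500 ft.

9500 ft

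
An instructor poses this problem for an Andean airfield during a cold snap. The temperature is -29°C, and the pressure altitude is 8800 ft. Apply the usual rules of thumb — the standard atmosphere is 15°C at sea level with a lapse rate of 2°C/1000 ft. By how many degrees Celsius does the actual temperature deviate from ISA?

ISA-26.4°C

ISA temperature at 8800 ft = 15 − 2 × (8800/1000) = -2.6°C.
Deviation = OAT − ISA = -29 − (-2.6) = -26.4°C.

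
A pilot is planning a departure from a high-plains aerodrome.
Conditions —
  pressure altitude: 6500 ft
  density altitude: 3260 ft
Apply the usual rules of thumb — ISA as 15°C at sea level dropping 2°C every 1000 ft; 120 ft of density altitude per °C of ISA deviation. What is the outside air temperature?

Density altitude − pressure altitude = 3260 − 6500 = -3240 ft.
At 120 ft/°C that is an ISA deviation of -3240/120 = -27°C.
ISA temperature at 6500 ft = 15 − 2 × (6500/1000) = 2°C.
OAT = ISA + deviation = 2 + (-27) = -25°C.

-25°C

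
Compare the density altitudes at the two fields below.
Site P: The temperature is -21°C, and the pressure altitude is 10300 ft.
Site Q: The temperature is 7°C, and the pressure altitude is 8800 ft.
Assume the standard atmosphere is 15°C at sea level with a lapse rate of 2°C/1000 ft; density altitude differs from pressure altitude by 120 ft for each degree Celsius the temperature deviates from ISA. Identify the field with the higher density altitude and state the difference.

Site P: ISA temp = -5.6°C, deviation -15.4°C, DA = 10300 + 120 × (-15.4) = 8452 ft.
Site Q: ISA temp = -2.6°C, deviation +9.6°C, DA = 8800 + 120 × 9.6 = 9952 ft.
Site Q is higher by 9952 − 8452 = 1500 ft.

Site Q by 1500 ft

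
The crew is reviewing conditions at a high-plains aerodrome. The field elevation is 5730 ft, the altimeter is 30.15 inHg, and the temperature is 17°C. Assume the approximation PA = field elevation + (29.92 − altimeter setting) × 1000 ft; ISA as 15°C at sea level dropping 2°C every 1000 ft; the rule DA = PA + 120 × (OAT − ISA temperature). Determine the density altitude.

7060 ft

Pressure altitude = 5730 + (29.92 − 30.15) × 1000 = 5730 + (-230) = 5500 ft.
ISA temperature at 5500 ft = 15 − 2 × (5500/1000) = 4°C.
ISA deviation = 17 − 4 = +13°C.
Density altitude = 5500 + 120 × (13) = 7060 ft.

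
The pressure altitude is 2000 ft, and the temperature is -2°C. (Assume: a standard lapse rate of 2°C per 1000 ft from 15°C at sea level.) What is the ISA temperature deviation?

ISA temperature at 2000 ft = 15 − 2 × (2000/1000) = 11°C.
Deviation = OAT − ISA = -2 − 11 = -13°C.

ISA-13°C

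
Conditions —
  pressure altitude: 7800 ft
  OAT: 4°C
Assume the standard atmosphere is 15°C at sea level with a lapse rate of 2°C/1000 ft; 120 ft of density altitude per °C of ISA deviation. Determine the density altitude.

8352 ft

ISA temperature at 7800 ft = 15 − 2 × (7800/1000) = -0.6°C.
ISA deviation = 4 − (-0.6) = +4.6°C.
Density altitude = 7800 + 120 × (4.6) = 7800 + (+552) = 8352 ft.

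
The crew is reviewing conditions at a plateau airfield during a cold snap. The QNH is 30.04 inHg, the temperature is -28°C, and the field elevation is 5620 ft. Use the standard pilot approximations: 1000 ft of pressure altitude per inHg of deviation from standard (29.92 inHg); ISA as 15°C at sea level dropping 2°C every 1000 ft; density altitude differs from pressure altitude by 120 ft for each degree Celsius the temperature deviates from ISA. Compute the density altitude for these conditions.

1660 ft

Pressure altitude = 5620 + (29.92 − 30.04) × 1000 = 5620 + (-120) = 5500 ft.
ISA temperature at 5500 ft = 15 − 2 × (5500/1000) = 4°C.
ISA deviation = -28 − 4 = -32°C.
Density altitude = 5500 + 120 × (-32) = 1660 ft.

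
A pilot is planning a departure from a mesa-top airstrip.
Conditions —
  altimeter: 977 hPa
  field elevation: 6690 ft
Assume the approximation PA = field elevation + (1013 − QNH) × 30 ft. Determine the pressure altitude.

Pressure correction = (1013 − 977) × 30 = +1080 ft.
Pressure altitude = 6690 + (+1080) = 7770 ft.

7770 ft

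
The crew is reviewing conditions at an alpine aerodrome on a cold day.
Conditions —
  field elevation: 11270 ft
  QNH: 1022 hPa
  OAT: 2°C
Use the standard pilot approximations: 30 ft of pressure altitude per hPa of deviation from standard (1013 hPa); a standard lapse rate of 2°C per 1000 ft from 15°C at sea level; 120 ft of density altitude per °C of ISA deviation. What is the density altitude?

Pressure altitude = 11270 + (1013 − 1022) × 30 = 11270 + (-270) = 11000 ft.
ISA temperature at 11000 ft = 15 − 2 × (11000/1000) = -7°C.
ISA deviation = 2 − (-7) = +9°C.
Density altitude = 11000 + 120 × (9) = 12080 ft.

12080 ft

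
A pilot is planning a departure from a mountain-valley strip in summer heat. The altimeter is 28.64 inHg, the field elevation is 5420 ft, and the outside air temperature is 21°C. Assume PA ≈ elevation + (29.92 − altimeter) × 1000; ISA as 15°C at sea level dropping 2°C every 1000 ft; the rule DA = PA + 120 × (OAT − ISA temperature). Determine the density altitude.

Pressure altitude = 5420 + (29.92 − 28.64) × 1000 = 5420 + (+1280) = 6700 ft.
ISA temperature at 6700 ft = 15 − 2 × (6700/1000) = 1.6°C.
ISA deviation = 21 − 1.6 = +19.4°C.
Density altitude = 6700 + 120 × (19.4) = 9028 ft.

9028 ft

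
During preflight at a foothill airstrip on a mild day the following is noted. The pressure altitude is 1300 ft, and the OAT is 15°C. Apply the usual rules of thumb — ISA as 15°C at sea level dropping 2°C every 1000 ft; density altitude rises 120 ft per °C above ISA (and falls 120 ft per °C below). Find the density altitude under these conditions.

1612 ft

ISA temperature at 1300 ft = 15 − 2 × (1300/1000) = 12.4°C.
ISA deviation = 15 − 12.4 = +2.6°C.
Density altitude = 1300 + 120 × (2.6) = 1300 + (+312) = 1612 ft.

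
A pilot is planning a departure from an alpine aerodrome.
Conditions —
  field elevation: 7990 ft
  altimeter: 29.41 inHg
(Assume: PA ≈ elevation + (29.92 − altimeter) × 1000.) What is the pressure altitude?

8500 ft

Pressure correction = (29.92 − 29.41) × 1000 = +510 ft.
Pressure altitude = 7990 + (+510) = 8500 ft.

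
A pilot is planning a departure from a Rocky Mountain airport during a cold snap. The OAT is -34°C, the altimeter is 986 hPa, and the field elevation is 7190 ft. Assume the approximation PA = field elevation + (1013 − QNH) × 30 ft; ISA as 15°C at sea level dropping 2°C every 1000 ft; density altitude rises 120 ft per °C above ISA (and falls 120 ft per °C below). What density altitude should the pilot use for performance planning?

Pressure altitude = 7190 + (1013 − 986) × 30 = 7190 + (+810) = 8000 ft.
ISA temperature at 8000 ft = 15 − 2 × (8000/1000) = -1°C.
ISA deviation = -34 − (-1) = -33°C.
Density altitude = 8000 + 120 × (-33) = 4040 ft.

4040 ft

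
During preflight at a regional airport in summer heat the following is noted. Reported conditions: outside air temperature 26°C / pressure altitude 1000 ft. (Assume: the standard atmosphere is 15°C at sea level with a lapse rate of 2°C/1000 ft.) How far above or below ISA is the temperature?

ISA+13°C

ISA temperature at 1000 ft = 15 − 2 × (1000/1000) = 13°C.
Deviation = OAT − ISA = 26 − 13 = +13°C.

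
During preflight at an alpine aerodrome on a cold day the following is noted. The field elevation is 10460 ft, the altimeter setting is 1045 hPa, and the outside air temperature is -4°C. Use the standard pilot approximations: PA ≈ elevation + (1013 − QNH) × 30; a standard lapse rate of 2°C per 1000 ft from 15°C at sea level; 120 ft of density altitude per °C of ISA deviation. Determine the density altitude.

9500 ft

Pressure altitude = 10460 + (1013 − 1045) × 30 = 10460 + (-960) = 9500 ft.
ISA temperature at 9500 ft = 15 − 2 × (9500/1000) = -4°C.
ISA deviation = -4 − (-4) = 0°C.
Density altitude = 9500 + 120 × (0) = 9500 ft.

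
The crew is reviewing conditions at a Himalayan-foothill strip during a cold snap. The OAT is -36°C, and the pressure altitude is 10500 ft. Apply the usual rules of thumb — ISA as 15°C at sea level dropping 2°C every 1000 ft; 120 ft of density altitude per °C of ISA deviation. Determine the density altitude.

ISA temperature at 10500 ft = 15 − 2 × (10500/1000) = -6°C.
ISA deviation = -36 − (-6) = -30°C.
Density altitude = 10500 + 120 × (-30) = 10500 + (-3600) = 6900 ft.

6900 ft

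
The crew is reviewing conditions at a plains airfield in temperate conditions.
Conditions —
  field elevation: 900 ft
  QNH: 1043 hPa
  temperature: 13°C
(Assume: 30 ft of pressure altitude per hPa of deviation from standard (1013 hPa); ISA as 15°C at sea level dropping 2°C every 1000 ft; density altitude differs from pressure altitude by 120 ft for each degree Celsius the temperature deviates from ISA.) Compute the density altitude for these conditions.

Pressure altitude = 900 + (1013 − 1043) × 30 = 900 + (-900) = 0 ft.
ISA temperature at 0 ft = 15 − 2 × (0/1000) = 15°C.
ISA deviation = 13 − 15 = -2°C.
Density altitude = 0 + 120 × (-2) = -240 ft.

-240 ft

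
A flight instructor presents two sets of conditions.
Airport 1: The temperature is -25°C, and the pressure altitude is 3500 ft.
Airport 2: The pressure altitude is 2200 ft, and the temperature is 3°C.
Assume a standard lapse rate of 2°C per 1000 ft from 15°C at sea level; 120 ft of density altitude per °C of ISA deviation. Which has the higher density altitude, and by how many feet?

Airport 2 by 1748 ft

Airport 1: ISA temp = 8°C, deviation -33°C, DA = 3500 + 120 × (-33) = -460 ft.
Airport 2: ISA temp = 10.6°C, deviation -7.6°C, DA = 2200 + 120 × (-7.6) = 1288 ft.
Airport 2 is higher by 1288 − (-460) = 1748 ft.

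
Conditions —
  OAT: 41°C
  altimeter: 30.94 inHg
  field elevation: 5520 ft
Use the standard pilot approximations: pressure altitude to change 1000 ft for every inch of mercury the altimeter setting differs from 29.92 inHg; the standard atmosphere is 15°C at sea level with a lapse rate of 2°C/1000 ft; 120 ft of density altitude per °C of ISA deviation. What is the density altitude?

Pressure altitude = 5520 + (29.92 − 30.94) × 1000 = 5520 + (-1020) = 4500 ft.
ISA temperature at 4500 ft = 15 − 2 × (4500/1000) = 6°C.
ISA deviation = 41 − 6 = +35°C.
Density altitude = 4500 + 120 × (35) = 8700 ft.

8700 ft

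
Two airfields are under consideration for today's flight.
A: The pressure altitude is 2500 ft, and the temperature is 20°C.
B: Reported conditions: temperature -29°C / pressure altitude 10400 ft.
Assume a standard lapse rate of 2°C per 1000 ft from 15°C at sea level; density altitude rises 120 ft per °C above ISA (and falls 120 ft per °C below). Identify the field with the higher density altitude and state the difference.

B by 3916 ft

A: ISA temp = 10°C, deviation +10°C, DA = 2500 + 120 × 10 = 3700 ft.
B: ISA temp = -5.8°C, deviation -23.2°C, DA = 10400 + 120 × (-23.2) = 7616 ft.
B is higher by 7616 − 3700 = 3916 ft.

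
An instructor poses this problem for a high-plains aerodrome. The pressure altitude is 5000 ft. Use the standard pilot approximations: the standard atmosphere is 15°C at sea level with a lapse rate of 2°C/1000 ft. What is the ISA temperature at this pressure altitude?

5°C

ISA temperature = 15 − 2 × (5000/1000) = 15 − 10 = 5°C.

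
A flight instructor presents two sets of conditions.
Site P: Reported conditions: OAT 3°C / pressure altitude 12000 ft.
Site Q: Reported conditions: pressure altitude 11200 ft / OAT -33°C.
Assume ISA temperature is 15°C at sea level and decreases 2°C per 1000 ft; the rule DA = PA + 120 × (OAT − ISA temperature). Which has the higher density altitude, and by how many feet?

Site P by 5312 ft

Site P: ISA temp = -9°C, deviation +12°C, DA = 12000 + 120 × 12 = 13440 ft.
Site Q: ISA temp = -7.4°C, deviation -25.6°C, DA = 11200 + 120 × (-25.6) = 8128 ft.
Site P is higher by 13440 − 8128 = 5312 ft.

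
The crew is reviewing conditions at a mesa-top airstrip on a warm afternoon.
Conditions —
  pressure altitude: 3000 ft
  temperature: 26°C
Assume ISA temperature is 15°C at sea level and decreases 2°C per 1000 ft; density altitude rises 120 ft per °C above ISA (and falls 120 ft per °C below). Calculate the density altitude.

ISA temperature at 3000 ft = 15 − 2 × (3000/1000) = 9°C.
ISA deviation = 26 − 9 = +17°C.
Density altitude = 3000 + 120 × (17) = 3000 + (+2040) = 5040 ft.

5040 ft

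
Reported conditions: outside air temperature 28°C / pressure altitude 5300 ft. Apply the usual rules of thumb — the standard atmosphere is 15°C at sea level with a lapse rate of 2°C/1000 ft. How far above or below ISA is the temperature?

ISA+23.6°C

ISA temperature at 5300 ft = 15 − 2 × (5300/1000) = 4.4°C.
Deviation = OAT − ISA = 28 − 4.4 = +23.6°C.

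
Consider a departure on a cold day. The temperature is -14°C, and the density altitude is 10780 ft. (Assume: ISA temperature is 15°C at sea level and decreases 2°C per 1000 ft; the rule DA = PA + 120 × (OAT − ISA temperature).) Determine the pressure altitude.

DA = PA + 120 × (OAT − (15 − 2·PA/1000)) = PA + 120·OAT − 1800 + 0.24·PA = 1.24·PA + 120·OAT − 1800.
So 1.24·PA = 10780 − 120 × (-14) + 1800 = 14260.
PA = 14260 / 1.24 = 11500 ft.

11500 ft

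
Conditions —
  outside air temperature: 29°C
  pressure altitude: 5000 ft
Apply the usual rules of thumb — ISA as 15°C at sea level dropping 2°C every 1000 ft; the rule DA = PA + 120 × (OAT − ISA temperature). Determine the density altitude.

ISA temperature at 5000 ft = 15 − 2 × (5000/1000) = 5°C.
ISA deviation = 29 − 5 = +24°C.
Density altitude = 5000 + 120 × (24) = 5000 + (+2880) = 7880 ft.

7880 ft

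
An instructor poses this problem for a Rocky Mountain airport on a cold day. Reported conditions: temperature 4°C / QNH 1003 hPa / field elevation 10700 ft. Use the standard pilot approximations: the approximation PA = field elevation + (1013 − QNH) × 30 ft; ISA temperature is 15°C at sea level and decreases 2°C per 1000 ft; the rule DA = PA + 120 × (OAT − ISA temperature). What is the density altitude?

Pressure altitude = 10700 + (1013 − 1003) × 30 = 10700 + (+300) = 11000 ft.
ISA temperature at 11000 ft = 15 − 2 × (11000/1000) = -7°C.
ISA deviation = 4 − (-7) = +11°C.
Density altitude = 11000 + 120 × (11) = 12320 ft.

12320 ft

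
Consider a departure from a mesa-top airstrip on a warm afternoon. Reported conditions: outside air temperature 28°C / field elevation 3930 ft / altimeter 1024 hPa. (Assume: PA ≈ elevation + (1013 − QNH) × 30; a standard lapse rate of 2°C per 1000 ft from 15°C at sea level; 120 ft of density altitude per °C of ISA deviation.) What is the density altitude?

Pressure altitude = 3930 + (1013 − 1024) × 30 = 3930 + (-330) = 3600 ft.
ISA temperature at 3600 ft = 15 − 2 × (3600/1000) = 7.8°C.
ISA deviation = 28 − 7.8 = +20.2°C.
Density altitude = 3600 + 120 × (20.2) = 6024 ft.

6024 ft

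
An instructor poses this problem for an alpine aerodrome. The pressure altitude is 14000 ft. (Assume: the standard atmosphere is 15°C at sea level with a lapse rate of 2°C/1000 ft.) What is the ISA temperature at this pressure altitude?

-13°C

ISA temperature = 15 − 2 × (14000/1000) = 15 − 28 = -13°C.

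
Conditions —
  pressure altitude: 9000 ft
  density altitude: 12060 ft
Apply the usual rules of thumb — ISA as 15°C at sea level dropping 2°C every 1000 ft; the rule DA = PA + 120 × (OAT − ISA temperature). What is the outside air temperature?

22.5°C

Density altitude − pressure altitude = 12060 − 9000 = +3060 ft.
At 120 ft/°C that is an ISA deviation of 3060/120 = +25.5°C.
ISA temperature at 9000 ft = 15 − 2 × (9000/1000) = -3°C.
OAT = ISA + deviation = -3 + (+25.5) = 22.5°C.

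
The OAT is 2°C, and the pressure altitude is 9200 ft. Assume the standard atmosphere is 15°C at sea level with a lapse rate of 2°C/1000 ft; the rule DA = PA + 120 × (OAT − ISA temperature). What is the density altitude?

9848 ft

ISA temperature at 9200 ft = 15 − 2 × (9200/1000) = -3.4°C.
ISA deviation = 2 − (-3.4) = +5.4°C.
Density altitude = 9200 + 120 × (5.4) = 9200 + (+648) = 9848 ft.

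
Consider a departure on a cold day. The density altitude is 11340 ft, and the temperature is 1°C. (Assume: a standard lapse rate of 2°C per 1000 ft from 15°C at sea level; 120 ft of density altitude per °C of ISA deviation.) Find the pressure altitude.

DA = PA + 120 × (OAT − (15 − 2·PA/1000)) = PA + 120·OAT − 1800 + 0.24·PA = 1.24·PA + 120·OAT − 1800.
So 1.24·PA = 11340 − 120 × 1 + 1800 = 13020.
PA = 13020 / 1.24 = 10500 ft.

10500 ft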